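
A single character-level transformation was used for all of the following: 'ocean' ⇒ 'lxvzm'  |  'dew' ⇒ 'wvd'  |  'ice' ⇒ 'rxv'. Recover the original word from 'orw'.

Each pair mirrors across the alphabet (o↔l, c↔x, e↔v): positions sum to 25. Letters are reflected about the middle of the alphabet (position → 25−position): Atbash.
Decoding orw: o↔l, r↔i, w↔d.

lid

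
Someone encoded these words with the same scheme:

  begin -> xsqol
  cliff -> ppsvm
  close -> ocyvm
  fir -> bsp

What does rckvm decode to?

The output letters match the input read backwards, each shifted +10: begin reversed is nigeb. Two steps: reverse the string, then apply a Caesar shift of +10.
Decoding rckvm: shift back: r−10=h, c−10=s, k−10=a, v−10=l, m−10=c → hsalc; then reverse → clash.

clash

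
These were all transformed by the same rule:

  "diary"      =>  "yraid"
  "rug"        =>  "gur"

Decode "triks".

skirt

It's just the letters in reverse order.
Reversing it on triks: then reverse → skirt.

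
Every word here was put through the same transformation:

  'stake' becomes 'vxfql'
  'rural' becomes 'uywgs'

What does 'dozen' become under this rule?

In stake: s→v is +3, t→x is +4, a→f is +5, k→q is +6 — the shift increases by 1 each position. Each letter shifts forward by (position + 3), i.e. 3, 4, 5, … — the shift grows by one for each successive letter.
Applying it to dozen: d+3=g, o+4=s, z+5=e, e+6=k, n+7=u.

gseku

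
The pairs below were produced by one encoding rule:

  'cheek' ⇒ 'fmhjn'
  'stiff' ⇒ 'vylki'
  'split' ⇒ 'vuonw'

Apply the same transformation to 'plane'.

Shifts by position in cheek: pos 0: c→f (+3), pos 1: h→m (+5), pos 2: e→h (+3), pos 3: e→j (+5) — repeating every 2. A repeating key of period 2 is used — shifts +3, +5 over and over.
Applying it to plane: p+3=s, l+5=q, a+3=d, n+5=s, e+3=h.

sqdsh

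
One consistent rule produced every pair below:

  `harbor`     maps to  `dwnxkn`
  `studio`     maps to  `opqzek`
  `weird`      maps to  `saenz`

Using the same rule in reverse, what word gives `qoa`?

use

Compare letters: h→d is +22, a→w is +22, r→n is +22 — a constant shift. Every letter moves 22 places later in the alphabet, wrapping around z→a.
Decoding qoa: q−22=u, o−22=s, a−22=e.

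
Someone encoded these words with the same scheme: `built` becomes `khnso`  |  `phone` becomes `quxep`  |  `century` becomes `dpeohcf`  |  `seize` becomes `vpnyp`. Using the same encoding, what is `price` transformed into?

Each letter's alphabet position (a=0..z=25) is mapped through 19·x+17 mod 26 — an affine cipher.
On price: p(15)→19·15+17≡16=q; r(17)→19·17+17≡2=c; i(8)→19·8+17≡13=n; c(2)→19·2+17≡3=d; e(4)→19·4+17≡15=p (all mod 26).

qcndp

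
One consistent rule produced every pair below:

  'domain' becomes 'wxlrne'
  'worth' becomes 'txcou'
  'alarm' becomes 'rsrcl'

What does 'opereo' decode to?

This is an affine cipher: with a=0,…,z=25, each position x becomes (19x+17) mod 26.
Undoing it on opereo: o(14)→11·(14−17)≡19=t; p(15)→11·(15−17)≡4=e; e(4)→11·(4−17)≡13=n; r(17)→11·(17−17)≡0=a; e(4)→11·(4−17)≡13=n; o(14)→11·(14−17)≡19=t (all mod 26).

tenant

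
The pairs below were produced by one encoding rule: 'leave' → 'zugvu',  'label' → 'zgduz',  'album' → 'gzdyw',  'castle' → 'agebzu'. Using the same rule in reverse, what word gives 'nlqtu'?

phone

l(11)→z(25) and e(4)→u(20) fit y≡23x+6 (mod 26); the inverse of 23 mod 26 is 17. Treating letters as 0–25, the rule is x ↦ 23x + 6 (mod 26).
Decoding nlqtu: n(13)→17·(13−6)≡15=p; l(11)→17·(11−6)≡7=h; q(16)→17·(16−6)≡14=o; t(19)→17·(19−6)≡13=n; u(20)→17·(20−6)≡4=e (all mod 26).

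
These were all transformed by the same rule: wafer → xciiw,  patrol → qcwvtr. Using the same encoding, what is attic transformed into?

In wafer: w→x is +1, a→c is +2, f→i is +3, e→i is +4 — the shift increases by 1 each position. The shift increases by 1 at each position, starting from +1: 1, 2, 3, ….
On attic: a+1=b, t+2=v, t+3=w, i+4=m, c+5=h.

bvwmh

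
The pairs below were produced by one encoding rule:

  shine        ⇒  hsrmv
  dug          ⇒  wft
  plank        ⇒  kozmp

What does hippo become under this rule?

srkkl

Each pair mirrors across the alphabet (s↔h, h↔s, i↔r): positions sum to 25. Letters are reflected about the middle of the alphabet (position → 25−position): Atbash.
On hippo: h↔s, i↔r, p↔k, p↔k, o↔l.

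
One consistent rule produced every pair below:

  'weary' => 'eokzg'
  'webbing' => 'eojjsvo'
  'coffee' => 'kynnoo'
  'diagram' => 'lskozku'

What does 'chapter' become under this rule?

The shift depends on letter class: consonant w→e is +8, but vowel e→o is +10. Vowels shift forward by 10 and consonants shift forward by 8.
For chapter: c(cons)+8=k, h(cons)+8=p, a(vowel)+10=k, p(cons)+8=x, t(cons)+8=b, e(vowel)+10=o, r(cons)+8=z.

kpkxboz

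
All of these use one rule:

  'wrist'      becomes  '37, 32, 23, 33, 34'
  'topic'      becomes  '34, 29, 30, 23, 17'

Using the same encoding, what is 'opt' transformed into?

w is letter #23 and maps to 37: an offset of 14. Letters become their 1-based position plus 14 (so a→15, b→16, …).
On opt: o=15→29, p=16→30, t=20→34.

29, 30, 34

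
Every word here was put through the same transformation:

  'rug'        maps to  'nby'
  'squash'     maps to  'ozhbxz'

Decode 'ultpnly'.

The output letters match the input read backwards, each shifted +7: rug reversed is gur. The word is reversed, then every letter is shifted forward by 7.
Decoding ultpnly: shift back: u−7=n, l−7=e, t−7=m, p−7=i, n−7=g, l−7=e, y−7=r → nemiger; then reverse → regimen.

regimen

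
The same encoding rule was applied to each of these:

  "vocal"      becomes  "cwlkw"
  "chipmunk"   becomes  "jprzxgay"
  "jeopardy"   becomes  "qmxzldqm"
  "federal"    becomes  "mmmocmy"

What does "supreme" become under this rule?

zcybpyr

In vocal: v→c is +7, o→w is +8, c→l is +9, a→k is +10 — the shift increases by 1 each position. The shift increases by 1 at each position, starting from +7: 7, 8, 9, ….
Applying it to supreme: s+7=z, u+8=c, p+9=y, r+10=b, e+11=p, m+12=y, e+13=r.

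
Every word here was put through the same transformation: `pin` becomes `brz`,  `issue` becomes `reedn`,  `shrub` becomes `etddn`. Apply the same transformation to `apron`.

The shift depends on letter class: consonant p→b is +12, but vowel i→r is +9. Vowels shift forward by 9 and consonants shift forward by 12.
Applying it to apron: a(vowel)+9=j, p(cons)+12=b, r(cons)+12=d, o(vowel)+9=x, n(cons)+12=z.

jbdxz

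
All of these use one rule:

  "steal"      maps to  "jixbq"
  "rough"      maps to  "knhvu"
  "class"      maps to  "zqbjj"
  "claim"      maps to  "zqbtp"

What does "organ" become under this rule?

nkvbo

s(18)→j(9) and t(19)→i(8) fit y≡25x+1 (mod 26); the inverse of 25 mod 26 is 25. Each letter's alphabet position (a=0..z=25) is mapped through 25·x+1 mod 26 — an affine cipher.
On organ: o(14)→25·14+1≡13=n; r(17)→25·17+1≡10=k; g(6)→25·6+1≡21=v; a(0)→25·0+1≡1=b; n(13)→25·13+1≡14=o (all mod 26).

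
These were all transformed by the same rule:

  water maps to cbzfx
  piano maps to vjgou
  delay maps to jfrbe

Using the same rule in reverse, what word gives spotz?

Shifts by position in water: pos 0: w→c (+6), pos 1: a→b (+1), pos 2: t→z (+6), pos 3: e→f (+1) — repeating every 2. It's a Vigenère-style cipher with numeric key [6,1]: position i shifts by key[i mod 2].
Decoding spotz: s−6=m, p−1=o, o−6=i, t−1=s, z−6=t.

moist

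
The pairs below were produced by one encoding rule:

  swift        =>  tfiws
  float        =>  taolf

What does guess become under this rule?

The output letters match the input read backwards: swift reversed is tfiws. It's just the letters in reverse order.
Applying it to guess: reverse → sseug.

sseug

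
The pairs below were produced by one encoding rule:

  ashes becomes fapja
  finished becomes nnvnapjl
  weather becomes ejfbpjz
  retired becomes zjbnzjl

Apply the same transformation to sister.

The rule splits by letter class: vowels +5, consonants +8.
For sister: s(cons)+8=a, i(vowel)+5=n, s(cons)+8=a, t(cons)+8=b, e(vowel)+5=j, r(cons)+8=z.

anabjz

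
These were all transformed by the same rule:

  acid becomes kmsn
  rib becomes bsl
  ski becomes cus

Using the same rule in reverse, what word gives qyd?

Compare letters: a→k is +10, c→m is +10, i→s is +10 — a constant shift. This is a Caesar cipher with shift 10.
Undoing it on qyd: q−10=g, y−10=o, d−10=t.

got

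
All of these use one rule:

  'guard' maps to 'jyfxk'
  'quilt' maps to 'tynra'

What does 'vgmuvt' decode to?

The shift increases by 1 at each position, starting from +3: 3, 4, 5, ….
Reversing it on vgmuvt: v−3=s, g−4=c, m−5=h, u−6=o, v−7=o, t−8=l.

school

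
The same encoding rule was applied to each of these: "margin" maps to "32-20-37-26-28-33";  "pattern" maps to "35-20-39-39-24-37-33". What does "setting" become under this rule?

Each letter is replaced by its alphabet position (a=1..z=26) + 19.
On setting: s=19→38, e=5→24, t=20→39, t=20→39, i=9→28, n=14→33, g=7→26.

38-24-39-39-28-33-26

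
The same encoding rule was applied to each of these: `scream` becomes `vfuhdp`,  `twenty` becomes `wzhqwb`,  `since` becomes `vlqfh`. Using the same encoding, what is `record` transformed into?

It's a constant shift of +3 (ROT3).
For record: r+3=u, e+3=h, c+3=f, o+3=r, r+3=u, d+3=g.

uhfrug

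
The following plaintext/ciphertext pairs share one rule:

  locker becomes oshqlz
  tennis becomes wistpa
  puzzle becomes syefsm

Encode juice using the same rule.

mynil

In locker: l→o is +3, o→s is +4, c→h is +5, k→q is +6 — the shift increases by 1 each position. Letter i (0-indexed) is shifted by i+3, so successive shifts are 3, 4, 5, ….
Applying it to juice: j+3=m, u+4=y, i+5=n, c+6=i, e+7=l.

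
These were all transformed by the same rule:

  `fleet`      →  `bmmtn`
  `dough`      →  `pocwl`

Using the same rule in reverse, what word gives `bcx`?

put

Read the word backwards and shift each letter +8.
Reversing it on bcx: shift back: b−8=t, c−8=u, x−8=p → tup; then reverse → put.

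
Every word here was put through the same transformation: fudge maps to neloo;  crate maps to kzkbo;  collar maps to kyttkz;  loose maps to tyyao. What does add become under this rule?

kll

The shift depends on letter class: consonant f→n is +8, but vowel u→e is +10. Two shifts are in play — +10 for a/e/i/o/u, +8 for every other letter.
For add: a(vowel)+10=k, d(cons)+8=l, d(cons)+8=l.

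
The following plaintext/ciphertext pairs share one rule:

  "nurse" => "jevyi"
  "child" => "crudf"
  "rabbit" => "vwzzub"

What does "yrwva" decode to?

n(13)→j(9) and u(20)→e(4) fit y≡3x+22 (mod 26); the inverse of 3 mod 26 is 9. This is an affine cipher: with a=0,…,z=25, each position x becomes (3x+22) mod 26.
Reversing it on yrwva: y(24)→9·(24−22)≡18=s; r(17)→9·(17−22)≡7=h; w(22)→9·(22−22)≡0=a; v(21)→9·(21−22)≡17=r; a(0)→9·(0−22)≡10=k (all mod 26).

shark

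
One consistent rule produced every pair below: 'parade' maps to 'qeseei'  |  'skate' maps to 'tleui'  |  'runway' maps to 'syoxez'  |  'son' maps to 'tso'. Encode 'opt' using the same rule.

squ

The rule splits by letter class: vowels +4, consonants +1.
Applying it to opt: o(vowel)+4=s, p(cons)+1=q, t(cons)+1=u.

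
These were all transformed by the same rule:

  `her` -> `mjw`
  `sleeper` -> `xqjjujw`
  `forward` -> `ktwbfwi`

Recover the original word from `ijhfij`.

decade

Every letter moves 5 places later in the alphabet, wrapping around z→a.
Reversing it on ijhfij: i−5=d, j−5=e, h−5=c, f−5=a, i−5=d, j−5=e.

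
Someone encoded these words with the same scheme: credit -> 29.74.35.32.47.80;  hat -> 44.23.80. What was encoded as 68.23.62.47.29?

panic

c(#3)→29 and r(#18)→74: differences scale by 3, so n = 3·pos + 20. The formula is n = 3×(alphabet index, a=1) + 20.
Decoding 68.23.62.47.29: 68→(68−20)÷3=16=p, 23→(23−20)÷3=1=a, 62→(62−20)÷3=14=n, 47→(47−20)÷3=9=i, 29→(29−20)÷3=3=c.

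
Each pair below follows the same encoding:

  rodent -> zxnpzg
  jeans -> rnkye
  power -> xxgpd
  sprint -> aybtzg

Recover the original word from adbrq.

surge

In rodent: r→z is +8, o→x is +9, d→n is +10, e→p is +11 — the shift increases by 1 each position. Letter i (0-indexed) is shifted by i+8, so successive shifts are 8, 9, 10, ….
Undoing it on adbrq: a−8=s, d−9=u, b−10=r, r−11=g, q−12=e.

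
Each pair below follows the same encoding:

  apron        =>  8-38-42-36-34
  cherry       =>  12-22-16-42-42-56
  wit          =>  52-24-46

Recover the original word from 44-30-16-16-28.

a(#1)→8 and p(#16)→38: differences scale by 2, so n = 2·pos + 6. Each letter becomes 2×(its alphabet position, a=1..z=26) + 6.
Reversing it on 44-30-16-16-28: 44→(44−6)÷2=19=s, 30→(30−6)÷2=12=l, 16→(16−6)÷2=5=e, 16→(16−6)÷2=5=e, 28→(28−6)÷2=11=k.

sleek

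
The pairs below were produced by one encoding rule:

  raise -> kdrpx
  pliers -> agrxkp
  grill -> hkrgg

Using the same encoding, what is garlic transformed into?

r(17)→k(10) and a(0)→d(3) fit y≡5x+3 (mod 26); the inverse of 5 mod 26 is 21. This is an affine cipher: with a=0,…,z=25, each position x becomes (5x+3) mod 26.
For garlic: g(6)→5·6+3≡7=h; a(0)→5·0+3≡3=d; r(17)→5·17+3≡10=k; l(11)→5·11+3≡6=g; i(8)→5·8+3≡17=r; c(2)→5·2+3≡13=n (all mod 26).

hdkgrn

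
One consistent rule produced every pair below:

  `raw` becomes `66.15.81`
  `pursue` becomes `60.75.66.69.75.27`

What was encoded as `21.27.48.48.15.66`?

r(#18)→66 and a(#1)→15: differences scale by 3, so n = 3·pos + 12. The formula is n = 3×(alphabet index, a=1) + 12.
Reversing it on 21.27.48.48.15.66: 21→(21−12)÷3=3=c, 27→(27−12)÷3=5=e, 48→(48−12)÷3=12=l, 48→(48−12)÷3=12=l, 15→(15−12)÷3=1=a, 66→(66−12)÷3=18=r.

cellar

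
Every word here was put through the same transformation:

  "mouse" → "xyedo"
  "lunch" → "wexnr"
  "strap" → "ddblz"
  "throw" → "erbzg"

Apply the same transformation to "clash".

Shifts by position in mouse: pos 0: m→x (+11), pos 1: o→y (+10), pos 2: u→e (+10), pos 3: s→d (+11), pos 4: e→o (+10) — repeating every 3. A repeating key of period 3 is used — shifts +11, +10, +10 over and over.
Applying it to clash: c+11=n, l+10=v, a+10=k, s+11=d, h+10=r.

nvkdr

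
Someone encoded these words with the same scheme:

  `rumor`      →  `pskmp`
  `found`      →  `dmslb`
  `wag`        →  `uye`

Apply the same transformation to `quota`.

Compare letters: r→p is +24, u→s is +24, m→k is +24 — a constant shift. Every letter moves 24 places later in the alphabet, wrapping around z→a.
Applying it to quota: q+24=o, u+24=s, o+24=m, t+24=r, a+24=y.

osmry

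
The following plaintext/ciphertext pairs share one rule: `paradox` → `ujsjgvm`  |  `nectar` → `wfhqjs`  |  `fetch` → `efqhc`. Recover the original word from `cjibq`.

habit

p(15)→u(20) and a(0)→j(9) fit y≡25x+9 (mod 26); the inverse of 25 mod 26 is 25. Each letter's alphabet position (a=0..z=25) is mapped through 25·x+9 mod 26 — an affine cipher.
Undoing it on cjibq: c(2)→25·(2−9)≡7=h; j(9)→25·(9−9)≡0=a; i(8)→25·(8−9)≡1=b; b(1)→25·(1−9)≡8=i; q(16)→25·(16−9)≡19=t (all mod 26).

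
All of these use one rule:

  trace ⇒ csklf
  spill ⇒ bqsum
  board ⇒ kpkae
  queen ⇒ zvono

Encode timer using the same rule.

cjwns

Shifts by position in trace: pos 0: t→c (+9), pos 1: r→s (+1), pos 2: a→k (+10), pos 3: c→l (+9), pos 4: e→f (+1) — repeating every 3. A repeating key of period 3 is used — shifts +9, +1, +10 over and over.
For timer: t+9=c, i+1=j, m+10=w, e+9=n, r+1=s.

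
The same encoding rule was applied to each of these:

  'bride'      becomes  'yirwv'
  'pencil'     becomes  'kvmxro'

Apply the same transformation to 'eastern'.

Each pair mirrors across the alphabet (b↔y, r↔i, i↔r): positions sum to 25. Each letter is replaced by its mirror in the alphabet: a↔z, b↔y, c↔x, and so on (the Atbash cipher).
On eastern: e↔v, a↔z, s↔h, t↔g, e↔v, r↔i, n↔m.

vzhgvim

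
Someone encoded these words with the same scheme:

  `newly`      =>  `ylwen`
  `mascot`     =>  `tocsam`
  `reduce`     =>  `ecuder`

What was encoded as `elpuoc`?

couple

The word is simply reversed.
Reversing it on elpuoc: then reverse → couple.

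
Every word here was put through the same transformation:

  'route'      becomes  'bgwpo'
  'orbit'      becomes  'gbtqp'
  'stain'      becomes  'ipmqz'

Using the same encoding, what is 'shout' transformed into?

ijgwp

r(17)→b(1) and o(14)→g(6) fit y≡7x+12 (mod 26); the inverse of 7 mod 26 is 15. Treating letters as 0–25, the rule is x ↦ 7x + 12 (mod 26).
Applying it to shout: s(18)→7·18+12≡8=i; h(7)→7·7+12≡9=j; o(14)→7·14+12≡6=g; u(20)→7·20+12≡22=w; t(19)→7·19+12≡15=p (all mod 26).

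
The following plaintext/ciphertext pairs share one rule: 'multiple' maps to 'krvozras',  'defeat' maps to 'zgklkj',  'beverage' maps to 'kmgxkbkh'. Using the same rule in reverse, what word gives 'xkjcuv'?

The output letters match the input read backwards, each shifted +6: multiple reversed is elpitlum. The word is reversed, then every letter is shifted forward by 6.
Undoing it on xkjcuv: shift back: x−6=r, k−6=e, j−6=d, c−6=w, u−6=o, v−6=p → redwop; then reverse → powder.

powder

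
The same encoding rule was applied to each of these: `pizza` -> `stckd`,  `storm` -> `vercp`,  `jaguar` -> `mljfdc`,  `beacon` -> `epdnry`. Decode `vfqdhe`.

sunset

Shifts by position in pizza: pos 0: p→s (+3), pos 1: i→t (+11), pos 2: z→c (+3), pos 3: z→k (+11) — repeating every 2. A repeating key of period 2 is used — shifts +3, +11 over and over.
Decoding vfqdhe: v−3=s, f−11=u, q−3=n, d−11=s, h−3=e, e−11=t.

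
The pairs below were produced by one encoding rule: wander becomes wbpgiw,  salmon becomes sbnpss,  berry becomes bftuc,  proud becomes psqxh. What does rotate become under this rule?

Letter i (0-indexed) is shifted by i+0, so successive shifts are 0, 1, 2, ….
On rotate: r+0=r, o+1=p, t+2=v, a+3=d, t+4=x, e+5=j.

rpvdxj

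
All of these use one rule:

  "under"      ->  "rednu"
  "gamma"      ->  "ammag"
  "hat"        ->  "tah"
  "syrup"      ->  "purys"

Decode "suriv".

The output letters match the input read backwards: under reversed is rednu. The word is simply reversed.
Undoing it on suriv: then reverse → virus.

virus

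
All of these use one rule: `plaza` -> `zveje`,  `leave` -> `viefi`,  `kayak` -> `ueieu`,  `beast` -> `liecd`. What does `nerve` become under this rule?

xibfi

The shift depends on letter class: consonant p→z is +10, but vowel a→e is +4. The rule splits by letter class: vowels +4, consonants +10.
For nerve: n(cons)+10=x, e(vowel)+4=i, r(cons)+10=b, v(cons)+10=f, e(vowel)+4=i.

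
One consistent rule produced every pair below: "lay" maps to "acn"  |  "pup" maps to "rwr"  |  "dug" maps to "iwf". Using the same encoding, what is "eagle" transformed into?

The output letters match the input read backwards, each shifted +2: lay reversed is yal. Read the word backwards and shift each letter +2.
On eagle: reverse → elgae; then shift: e+2=g, l+2=n, g+2=i, a+2=c, e+2=g.

gnicg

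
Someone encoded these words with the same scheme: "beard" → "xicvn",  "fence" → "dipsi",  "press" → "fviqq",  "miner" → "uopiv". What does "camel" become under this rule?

scuiz

b(1)→x(23) and e(4)→i(8) fit y≡21x+2 (mod 26); the inverse of 21 mod 26 is 5. This is an affine cipher: with a=0,…,z=25, each position x becomes (21x+2) mod 26.
For camel: c(2)→21·2+2≡18=s; a(0)→21·0+2≡2=c; m(12)→21·12+2≡20=u; e(4)→21·4+2≡8=i; l(11)→21·11+2≡25=z (all mod 26).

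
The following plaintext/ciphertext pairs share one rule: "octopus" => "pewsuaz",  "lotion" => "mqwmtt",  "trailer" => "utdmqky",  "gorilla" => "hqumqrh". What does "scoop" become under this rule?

In octopus: o→p is +1, c→e is +2, t→w is +3, o→s is +4 — the shift increases by 1 each position. Each letter shifts forward by (position + 1), i.e. 1, 2, 3, … — the shift grows by one for each successive letter.
Applying it to scoop: s+1=t, c+2=e, o+3=r, o+4=s, p+5=u.

tersu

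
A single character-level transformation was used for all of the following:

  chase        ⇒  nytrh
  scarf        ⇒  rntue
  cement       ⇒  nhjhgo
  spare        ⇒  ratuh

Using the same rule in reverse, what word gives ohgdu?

This is an affine cipher: with a=0,…,z=25, each position x becomes (23x+19) mod 26.
Reversing it on ohgdu: o(14)→17·(14−19)≡19=t; h(7)→17·(7−19)≡4=e; g(6)→17·(6−19)≡13=n; d(3)→17·(3−19)≡14=o; u(20)→17·(20−19)≡17=r (all mod 26).

tenor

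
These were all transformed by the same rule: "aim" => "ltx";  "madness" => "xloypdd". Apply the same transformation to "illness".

twwypdd

Compare letters: a→l is +11, i→t is +11, m→x is +11 — a constant shift. It's a constant shift of +11 (ROT11).
Applying it to illness: i+11=t, l+11=w, l+11=w, n+11=y, e+11=p, s+11=d, s+11=d.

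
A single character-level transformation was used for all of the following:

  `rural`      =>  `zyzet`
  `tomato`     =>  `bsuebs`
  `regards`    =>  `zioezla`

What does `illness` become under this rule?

Vowels shift forward by 4 and consonants shift forward by 8.
For illness: i(vowel)+4=m, l(cons)+8=t, l(cons)+8=t, n(cons)+8=v, e(vowel)+4=i, s(cons)+8=a, s(cons)+8=a.

mttviaa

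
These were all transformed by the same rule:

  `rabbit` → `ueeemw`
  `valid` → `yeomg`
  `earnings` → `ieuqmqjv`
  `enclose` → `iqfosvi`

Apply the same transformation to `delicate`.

Two shifts are in play — +4 for a/e/i/o/u, +3 for every other letter.
On delicate: d(cons)+3=g, e(vowel)+4=i, l(cons)+3=o, i(vowel)+4=m, c(cons)+3=f, a(vowel)+4=e, t(cons)+3=w, e(vowel)+4=i.

giomfewi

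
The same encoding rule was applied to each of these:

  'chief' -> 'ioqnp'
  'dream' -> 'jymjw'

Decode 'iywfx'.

crown

In chief: c→i is +6, h→o is +7, i→q is +8, e→n is +9 — the shift increases by 1 each position. Each letter shifts forward by (position + 6), i.e. 6, 7, 8, … — the shift grows by one for each successive letter.
Reversing it on iywfx: i−6=c, y−7=r, w−8=o, f−9=w, x−10=n.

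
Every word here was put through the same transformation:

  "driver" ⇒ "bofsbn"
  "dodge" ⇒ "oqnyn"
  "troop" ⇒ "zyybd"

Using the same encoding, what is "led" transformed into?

nov

The word is reversed, then every letter is shifted forward by 10.
Applying it to led: reverse → del; then shift: d+10=n, e+10=o, l+10=v.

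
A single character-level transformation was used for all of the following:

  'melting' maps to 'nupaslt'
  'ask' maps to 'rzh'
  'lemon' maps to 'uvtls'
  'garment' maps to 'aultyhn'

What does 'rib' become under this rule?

ipy

The output letters match the input read backwards, each shifted +7: melting reversed is gnitlem. The word is reversed, then every letter is shifted forward by 7.
On rib: reverse → bir; then shift: b+7=i, i+7=p, r+7=y.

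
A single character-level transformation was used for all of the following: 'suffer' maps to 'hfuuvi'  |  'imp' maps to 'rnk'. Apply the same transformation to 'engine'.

Each pair mirrors across the alphabet (s↔h, u↔f, f↔u): positions sum to 25. This is the alphabet-reversal cipher (Atbash): a becomes z, b becomes y, etc.
Applying it to engine: e↔v, n↔m, g↔t, i↔r, n↔m, e↔v.

vmtrmv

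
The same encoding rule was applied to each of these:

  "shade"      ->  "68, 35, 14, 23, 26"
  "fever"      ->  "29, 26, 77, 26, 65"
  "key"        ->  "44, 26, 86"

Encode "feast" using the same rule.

s(#19)→68 and h(#8)→35: differences scale by 3, so n = 3·pos + 11. The formula is n = 3×(alphabet index, a=1) + 11.
Applying it to feast: f=6→29, e=5→26, a=1→14, s=19→68, t=20→71.

29, 26, 14, 68, 71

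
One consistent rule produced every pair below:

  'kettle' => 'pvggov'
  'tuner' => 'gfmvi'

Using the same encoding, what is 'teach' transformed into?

Letters are reflected about the middle of the alphabet (position → 25−position): Atbash.
Applying it to teach: t↔g, e↔v, a↔z, c↔x, h↔s.

gvzxs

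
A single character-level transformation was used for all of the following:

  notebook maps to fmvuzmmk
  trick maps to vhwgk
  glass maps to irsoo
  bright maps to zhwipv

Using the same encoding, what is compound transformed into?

n(13)→f(5) and o(14)→m(12) fit y≡7x+18 (mod 26); the inverse of 7 mod 26 is 15. Treating letters as 0–25, the rule is x ↦ 7x + 18 (mod 26).
For compound: c(2)→7·2+18≡6=g; o(14)→7·14+18≡12=m; m(12)→7·12+18≡24=y; p(15)→7·15+18≡19=t; o(14)→7·14+18≡12=m; u(20)→7·20+18≡2=c; n(13)→7·13+18≡5=f; d(3)→7·3+18≡13=n (all mod 26).

gmytmcfn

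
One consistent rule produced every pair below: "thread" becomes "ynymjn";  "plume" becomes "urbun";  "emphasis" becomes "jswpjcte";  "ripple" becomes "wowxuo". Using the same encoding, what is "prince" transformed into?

uxpvlo

In thread: t→y is +5, h→n is +6, r→y is +7, e→m is +8 — the shift increases by 1 each position. The shift increases by 1 at each position, starting from +5: 5, 6, 7, ….
Applying it to prince: p+5=u, r+6=x, i+7=p, n+8=v, c+9=l, e+10=o.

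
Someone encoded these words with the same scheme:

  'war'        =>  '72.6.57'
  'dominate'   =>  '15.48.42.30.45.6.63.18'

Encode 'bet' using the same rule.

The formula is n = 3×(alphabet index, a=1) + 3.
On bet: b=2→9, e=5→18, t=20→63.

9.18.63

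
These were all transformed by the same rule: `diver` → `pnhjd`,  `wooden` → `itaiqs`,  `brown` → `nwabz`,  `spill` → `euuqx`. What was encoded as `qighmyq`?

Shifts by position in diver: pos 0: d→p (+12), pos 1: i→n (+5), pos 2: v→h (+12), pos 3: e→j (+5) — repeating every 2. It's a Vigenère-style cipher with numeric key [12,5]: position i shifts by key[i mod 2].
Undoing it on qighmyq: q−12=e, i−5=d, g−12=u, h−5=c, m−12=a, y−5=t, q−12=e.

educate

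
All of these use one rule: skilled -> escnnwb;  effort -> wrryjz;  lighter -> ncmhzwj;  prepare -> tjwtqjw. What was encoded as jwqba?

ready

s(18)→e(4) and k(10)→s(18) fit y≡21x+16 (mod 26); the inverse of 21 mod 26 is 5. Treating letters as 0–25, the rule is x ↦ 21x + 16 (mod 26).
Reversing it on jwqba: j(9)→5·(9−16)≡17=r; w(22)→5·(22−16)≡4=e; q(16)→5·(16−16)≡0=a; b(1)→5·(1−16)≡3=d; a(0)→5·(0−16)≡24=y (all mod 26).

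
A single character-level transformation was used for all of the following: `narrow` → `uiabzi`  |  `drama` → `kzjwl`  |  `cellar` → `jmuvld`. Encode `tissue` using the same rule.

aqbcfq

In narrow: n→u is +7, a→i is +8, r→a is +9, r→b is +10 — the shift increases by 1 each position. Each letter shifts forward by (position + 7), i.e. 7, 8, 9, … — the shift grows by one for each successive letter.
For tissue: t+7=a, i+8=q, s+9=b, s+10=c, u+11=f, e+12=q.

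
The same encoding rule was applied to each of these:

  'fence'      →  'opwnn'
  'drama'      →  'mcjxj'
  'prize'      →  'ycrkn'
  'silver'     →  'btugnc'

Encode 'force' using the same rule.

ozann

Shifts by position in fence: pos 0: f→o (+9), pos 1: e→p (+11), pos 2: n→w (+9), pos 3: c→n (+11) — repeating every 2. A repeating key of period 2 is used — shifts +9, +11 over and over.
Applying it to force: f+9=o, o+11=z, r+9=a, c+11=n, e+9=n.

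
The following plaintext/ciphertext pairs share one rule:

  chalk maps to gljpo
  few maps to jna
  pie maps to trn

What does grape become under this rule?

The shift depends on letter class: consonant c→g is +4, but vowel a→j is +9. Two shifts are in play — +9 for a/e/i/o/u, +4 for every other letter.
For grape: g(cons)+4=k, r(cons)+4=v, a(vowel)+9=j, p(cons)+4=t, e(vowel)+9=n.

kvjtn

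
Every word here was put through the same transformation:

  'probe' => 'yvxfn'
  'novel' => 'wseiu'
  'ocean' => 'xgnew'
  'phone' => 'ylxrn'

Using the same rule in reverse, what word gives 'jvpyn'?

Shifts by position in probe: pos 0: p→y (+9), pos 1: r→v (+4), pos 2: o→x (+9), pos 3: b→f (+4) — repeating every 2. It's a Vigenère-style cipher with numeric key [9,4]: position i shifts by key[i mod 2].
Undoing it on jvpyn: j−9=a, v−4=r, p−9=g, y−4=u, n−9=e.

argue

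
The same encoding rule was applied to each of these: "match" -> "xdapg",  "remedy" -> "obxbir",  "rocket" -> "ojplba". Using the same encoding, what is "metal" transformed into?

xbade

m(12)→x(23) and a(0)→d(3) fit y≡19x+3 (mod 26); the inverse of 19 mod 26 is 11. This is an affine cipher: with a=0,…,z=25, each position x becomes (19x+3) mod 26.
Applying it to metal: m(12)→19·12+3≡23=x; e(4)→19·4+3≡1=b; t(19)→19·19+3≡0=a; a(0)→19·0+3≡3=d; l(11)→19·11+3≡4=e (all mod 26).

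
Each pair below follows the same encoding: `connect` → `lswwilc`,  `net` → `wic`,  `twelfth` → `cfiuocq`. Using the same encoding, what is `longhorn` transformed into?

The shift depends on letter class: consonant c→l is +9, but vowel o→s is +4. Two shifts are in play — +4 for a/e/i/o/u, +9 for every other letter.
Applying it to longhorn: l(cons)+9=u, o(vowel)+4=s, n(cons)+9=w, g(cons)+9=p, h(cons)+9=q, o(vowel)+4=s, r(cons)+9=a, n(cons)+9=w.

uswpqsaw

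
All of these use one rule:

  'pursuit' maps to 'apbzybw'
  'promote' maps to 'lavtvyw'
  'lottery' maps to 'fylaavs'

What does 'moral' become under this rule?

shyvt

The word is reversed, then every letter is shifted forward by 7.
On moral: reverse → larom; then shift: l+7=s, a+7=h, r+7=y, o+7=v, m+7=t.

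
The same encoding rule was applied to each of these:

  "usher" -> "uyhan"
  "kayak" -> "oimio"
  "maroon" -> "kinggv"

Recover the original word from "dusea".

Treating letters as 0–25, the rule is x ↦ 11x + 8 (mod 26).
Undoing it on dusea: d(3)→19·(3−8)≡9=j; u(20)→19·(20−8)≡20=u; s(18)→19·(18−8)≡8=i; e(4)→19·(4−8)≡2=c; a(0)→19·(0−8)≡4=e (all mod 26).

juice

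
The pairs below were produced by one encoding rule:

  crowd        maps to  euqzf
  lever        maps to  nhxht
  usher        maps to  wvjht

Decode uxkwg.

Shifts by position in crowd: pos 0: c→e (+2), pos 1: r→u (+3), pos 2: o→q (+2), pos 3: w→z (+3) — repeating every 2. It's a Vigenère-style cipher with numeric key [2,3]: position i shifts by key[i mod 2].
Decoding uxkwg: u−2=s, x−3=u, k−2=i, w−3=t, g−2=e.

suite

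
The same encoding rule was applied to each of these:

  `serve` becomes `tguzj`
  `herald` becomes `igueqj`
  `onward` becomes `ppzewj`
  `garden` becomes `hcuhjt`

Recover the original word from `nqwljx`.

In serve: s→t is +1, e→g is +2, r→u is +3, v→z is +4 — the shift increases by 1 each position. The shift increases by 1 at each position, starting from +1: 1, 2, 3, ….
Undoing it on nqwljx: n−1=m, q−2=o, w−3=t, l−4=h, j−5=e, x−6=r.

mother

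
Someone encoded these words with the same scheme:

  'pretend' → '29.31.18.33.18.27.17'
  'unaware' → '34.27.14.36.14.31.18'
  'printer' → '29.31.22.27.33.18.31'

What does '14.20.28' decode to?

p is letter #16 and maps to 29: an offset of 13. Letters become their 1-based position plus 13 (so a→14, b→15, …).
Reversing it on 14.20.28: 14→(14−13)÷1=1=a, 20→(20−13)÷1=7=g, 28→(28−13)÷1=15=o.

ago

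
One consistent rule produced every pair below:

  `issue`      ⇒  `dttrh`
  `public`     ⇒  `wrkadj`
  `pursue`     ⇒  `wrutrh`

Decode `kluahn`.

barley

i(8)→d(3) and s(18)→t(19) fit y≡25x+11 (mod 26); the inverse of 25 mod 26 is 25. This is an affine cipher: with a=0,…,z=25, each position x becomes (25x+11) mod 26.
Decoding kluahn: k(10)→25·(10−11)≡1=b; l(11)→25·(11−11)≡0=a; u(20)→25·(20−11)≡17=r; a(0)→25·(0−11)≡11=l; h(7)→25·(7−11)≡4=e; n(13)→25·(13−11)≡24=y (all mod 26).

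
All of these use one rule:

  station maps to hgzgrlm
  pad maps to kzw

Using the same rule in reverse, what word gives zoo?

all

Each pair mirrors across the alphabet (s↔h, t↔g, a↔z): positions sum to 25. Each letter is replaced by its mirror in the alphabet: a↔z, b↔y, c↔x, and so on (the Atbash cipher).
Undoing it on zoo: z↔a, o↔l, o↔l.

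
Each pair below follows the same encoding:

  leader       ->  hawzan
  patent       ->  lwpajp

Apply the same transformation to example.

atwilha

Compare letters: l→h is +22, e→a is +22, a→w is +22 — a constant shift. This is a Caesar cipher with shift 22.
On example: e+22=a, x+22=t, a+22=w, m+22=i, p+22=l, l+22=h, e+22=a.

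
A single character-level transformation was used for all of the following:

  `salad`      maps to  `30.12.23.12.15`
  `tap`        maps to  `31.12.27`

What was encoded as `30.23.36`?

s is letter #19 and maps to 30: an offset of 11. The number is (letter's place in the alphabet, a=1) + 11.
Reversing it on 30.23.36: 30→(30−11)÷1=19=s, 23→(23−11)÷1=12=l, 36→(36−11)÷1=25=y.

sly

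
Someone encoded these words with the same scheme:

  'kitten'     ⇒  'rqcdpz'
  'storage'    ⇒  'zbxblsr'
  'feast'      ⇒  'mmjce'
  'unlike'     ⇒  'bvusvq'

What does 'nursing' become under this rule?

Each letter shifts forward by (position + 7), i.e. 7, 8, 9, … — the shift grows by one for each successive letter.
Applying it to nursing: n+7=u, u+8=c, r+9=a, s+10=c, i+11=t, n+12=z, g+13=t.

ucactzt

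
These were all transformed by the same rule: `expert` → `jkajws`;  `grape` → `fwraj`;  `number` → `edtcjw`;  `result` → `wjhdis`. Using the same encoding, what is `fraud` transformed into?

uwrdy

e(4)→j(9) and x(23)→k(10) fit y≡11x+17 (mod 26); the inverse of 11 mod 26 is 19. Each letter's alphabet position (a=0..z=25) is mapped through 11·x+17 mod 26 — an affine cipher.
On fraud: f(5)→11·5+17≡20=u; r(17)→11·17+17≡22=w; a(0)→11·0+17≡17=r; u(20)→11·20+17≡3=d; d(3)→11·3+17≡24=y (all mod 26).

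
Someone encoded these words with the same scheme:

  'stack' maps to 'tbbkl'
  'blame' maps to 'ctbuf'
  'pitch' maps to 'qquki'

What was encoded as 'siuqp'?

It's a Vigenère-style cipher with numeric key [1,8]: position i shifts by key[i mod 2].
Decoding siuqp: s−1=r, i−8=a, u−1=t, q−8=i, p−1=o.

ratio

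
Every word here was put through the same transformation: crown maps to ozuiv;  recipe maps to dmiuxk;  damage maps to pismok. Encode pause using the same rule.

biaem

Shifts by position in crown: pos 0: c→o (+12), pos 1: r→z (+8), pos 2: o→u (+6), pos 3: w→i (+12), pos 4: n→v (+8) — repeating every 3. It's a Vigenère-style cipher with numeric key [12,8,6]: position i shifts by key[i mod 3].
On pause: p+12=b, a+8=i, u+6=a, s+12=e, e+8=m.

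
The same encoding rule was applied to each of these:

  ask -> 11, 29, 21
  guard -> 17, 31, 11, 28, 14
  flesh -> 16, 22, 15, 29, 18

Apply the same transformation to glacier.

17, 22, 11, 13, 19, 15, 28

Each letter is replaced by its alphabet position (a=1..z=26) + 10.
On glacier: g=7→17, l=12→22, a=1→11, c=3→13, i=9→19, e=5→15, r=18→28.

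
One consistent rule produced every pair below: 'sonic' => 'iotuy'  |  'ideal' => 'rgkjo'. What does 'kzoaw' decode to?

The output letters match the input read backwards, each shifted +6: sonic reversed is cinos. Two steps: reverse the string, then apply a Caesar shift of +6.
Decoding kzoaw: shift back: k−6=e, z−6=t, o−6=i, a−6=u, w−6=q → etiuq; then reverse → quite.

quite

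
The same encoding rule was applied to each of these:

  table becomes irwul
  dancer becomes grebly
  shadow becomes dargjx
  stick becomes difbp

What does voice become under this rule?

sjfbl

t(19)→i(8) and a(0)→r(17) fit y≡5x+17 (mod 26); the inverse of 5 mod 26 is 21. This is an affine cipher: with a=0,…,z=25, each position x becomes (5x+17) mod 26.
For voice: v(21)→5·21+17≡18=s; o(14)→5·14+17≡9=j; i(8)→5·8+17≡5=f; c(2)→5·2+17≡1=b; e(4)→5·4+17≡11=l (all mod 26).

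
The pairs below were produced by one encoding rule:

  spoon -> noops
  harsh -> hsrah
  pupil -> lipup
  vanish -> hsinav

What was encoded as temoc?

comet

The output letters match the input read backwards: spoon reversed is noops. The word is simply reversed.
Undoing it on temoc: then reverse → comet.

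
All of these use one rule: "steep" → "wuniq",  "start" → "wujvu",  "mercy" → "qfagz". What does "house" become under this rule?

Shifts by position in steep: pos 0: s→w (+4), pos 1: t→u (+1), pos 2: e→n (+9), pos 3: e→i (+4), pos 4: p→q (+1) — repeating every 3. It's a Vigenère-style cipher with numeric key [4,1,9]: position i shifts by key[i mod 3].
For house: h+4=l, o+1=p, u+9=d, s+4=w, e+1=f.

lpdwf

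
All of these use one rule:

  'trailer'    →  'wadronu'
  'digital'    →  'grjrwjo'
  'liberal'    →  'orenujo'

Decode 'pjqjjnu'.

Shifts by position in trailer: pos 0: t→w (+3), pos 1: r→a (+9), pos 2: a→d (+3), pos 3: i→r (+9) — repeating every 2. The shifts repeat in a cycle of length 2: positions 0,1,… shift by +3, +9, then the pattern repeats.
Reversing it on pjqjjnu: p−3=m, j−9=a, q−3=n, j−9=a, j−3=g, n−9=e, u−3=r.

manager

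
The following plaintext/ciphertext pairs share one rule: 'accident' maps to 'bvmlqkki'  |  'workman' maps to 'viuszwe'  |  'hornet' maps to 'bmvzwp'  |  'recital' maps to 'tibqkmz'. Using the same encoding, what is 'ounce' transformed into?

The output letters match the input read backwards, each shifted +8: accident reversed is tnedicca. Read the word backwards and shift each letter +8.
Applying it to ounce: reverse → ecnuo; then shift: e+8=m, c+8=k, n+8=v, u+8=c, o+8=w.

mkvcw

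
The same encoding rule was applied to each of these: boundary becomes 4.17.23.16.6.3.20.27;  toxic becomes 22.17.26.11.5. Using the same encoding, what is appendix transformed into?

Letters become their 1-based position plus 2 (so a→3, b→4, …).
On appendix: a=1→3, p=16→18, p=16→18, e=5→7, n=14→16, d=4→6, i=9→11, x=24→26.

3.18.18.7.16.6.11.26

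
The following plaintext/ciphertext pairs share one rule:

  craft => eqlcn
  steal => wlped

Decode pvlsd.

Read the word backwards and shift each letter +11.
Reversing it on pvlsd: shift back: p−11=e, v−11=k, l−11=a, s−11=h, d−11=s → ekahs; then reverse → shake.

shake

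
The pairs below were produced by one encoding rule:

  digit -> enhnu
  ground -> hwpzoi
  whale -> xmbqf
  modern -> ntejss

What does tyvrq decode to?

stump

Shifts by position in digit: pos 0: d→e (+1), pos 1: i→n (+5), pos 2: g→h (+1), pos 3: i→n (+5) — repeating every 2. A repeating key of period 2 is used — shifts +1, +5 over and over.
Decoding tyvrq: t−1=s, y−5=t, v−1=u, r−5=m, q−1=p.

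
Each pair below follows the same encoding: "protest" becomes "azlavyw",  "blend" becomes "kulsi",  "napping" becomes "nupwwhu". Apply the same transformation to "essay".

The output letters match the input read backwards, each shifted +7: protest reversed is tsetorp. The word is reversed, then every letter is shifted forward by 7.
For essay: reverse → yasse; then shift: y+7=f, a+7=h, s+7=z, s+7=z, e+7=l.

fhzzl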